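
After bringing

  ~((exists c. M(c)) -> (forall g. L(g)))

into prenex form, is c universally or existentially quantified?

existential

First replace A → B with ¬A ∨ B.
  ~(~(exists c. M(c)) | (forall g. L(g)))
Drive negations inward (¬∀x A ≡ ∃x ¬A, ¬∃x A ≡ ∀x ¬A, De Morgan for ∧/∨):
  (exists c. M(c)) & (exists g. ~L(g))
Pull the quantifiers to the front (each side's bound variable is not free in the other side):
  exists c. exists g. (M(c) & ~L(g))
The quantifier exists c sits under an even number of negations (counting the antecedent side of each →), so it remains existential.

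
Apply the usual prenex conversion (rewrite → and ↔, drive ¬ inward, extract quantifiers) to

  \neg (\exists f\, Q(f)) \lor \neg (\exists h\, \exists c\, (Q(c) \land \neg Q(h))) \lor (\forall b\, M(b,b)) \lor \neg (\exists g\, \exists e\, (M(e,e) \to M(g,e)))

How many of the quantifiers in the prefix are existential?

First replace A → B with ¬A ∨ B.
  \neg (\exists f\, Q(f)) \lor \neg (\exists h\, \exists c\, (Q(c) \land \neg Q(h))) \lor (\forall b\, M(b,b)) \lor \neg (\exists g\, \exists e\, (\neg M(e,e) \lor M(g,e)))
Push ¬ through the quantifiers and connectives to reach negation normal form:
  (\forall f\, \neg Q(f)) \lor (\forall h\, \forall c\, (\neg Q(c) \lor Q(h))) \lor (\forall b\, M(b,b)) \lor (\forall g\, \forall e\, (M(e,e) \land \neg M(g,e)))
All bound variables are already distinct, so no renaming is needed.
Extract every quantifier outward, since the variables are now distinct and don't occur free across branches:
  \forall f\, \forall h\, \forall c\, \forall b\, \forall g\, \forall e\, (\neg Q(f) \lor \neg Q(c) \lor Q(h) \lor M(b,b) \lor M(e,e) \land \neg M(g,e))
The prefix is \forall f \forall h \forall c \forall b \forall g \forall e: 6 universal, 0 existential.

0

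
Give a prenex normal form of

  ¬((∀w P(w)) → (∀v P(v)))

Rewrite implications/biconditionals: A → B as ¬A ∨ B.
  ¬(¬(∀w P(w)) ∨ (∀v P(v)))
Drive negations inward (¬∀x A ≡ ∃x ¬A, ¬∃x A ≡ ∀x ¬A, De Morgan for ∧/∨):
  (∀w P(w)) ∧ (∃v ¬P(v))
All bound variables are already distinct, so no renaming is needed.
Finally move all quantifiers to the prefix:
  ∀w ∃v (P(w) ∧ ¬P(v))

∀w ∃v (P(w) ∧ ¬P(v))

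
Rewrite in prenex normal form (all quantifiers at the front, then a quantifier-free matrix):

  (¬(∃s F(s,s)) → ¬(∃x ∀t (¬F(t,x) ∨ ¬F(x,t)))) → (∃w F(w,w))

∀s ∃x ∀t ∃w (¬F(s,s) ∧ (¬F(t,x) ∨ ¬F(x,t)) ∨ F(w,w))

First replace A → B with ¬A ∨ B.
  ¬(¬¬(∃s F(s,s)) ∨ ¬(∃x ∀t (¬F(t,x) ∨ ¬F(x,t)))) ∨ (∃w F(w,w))
Move each ¬ inward, flipping quantifiers it crosses:
  (∀s ¬F(s,s)) ∧ (∃x ∀t (¬F(t,x) ∨ ¬F(x,t))) ∨ (∃w F(w,w))
All bound variables are already distinct, so no renaming is needed.
Pull the quantifiers to the front (each side's bound variable is not free in the other side):
  ∀s ∃x ∀t ∃w (¬F(s,s) ∧ (¬F(t,x) ∨ ¬F(x,t)) ∨ F(w,w))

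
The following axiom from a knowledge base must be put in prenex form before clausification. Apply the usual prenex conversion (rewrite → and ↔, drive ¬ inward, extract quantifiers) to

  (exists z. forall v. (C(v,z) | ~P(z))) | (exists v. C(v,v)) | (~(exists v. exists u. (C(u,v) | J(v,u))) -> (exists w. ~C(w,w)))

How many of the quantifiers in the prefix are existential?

Eliminate → and ↔ using ¬ and ∨.
  (exists z. forall v. (C(v,z) | ~P(z))) | (exists v. C(v,v)) | ~~(exists v. exists u. (C(u,v) | J(v,u))) | (exists w. ~C(w,w))
Push ¬ through the quantifiers and connectives to reach negation normal form:
  (exists z. forall v. (C(v,z) | ~P(z))) | (exists v. C(v,v)) | (exists v. exists u. (C(u,v) | J(v,u))) | (exists w. ~C(w,w))
Rename bound variables to avoid capture: v↦x1, v↦w1.
  (exists z. forall v. (C(v,z) | ~P(z))) | (exists x1. C(x1,x1)) | (exists w1. exists u. (C(u,w1) | J(w1,u))) | (exists w. ~C(w,w))
Extract every quantifier outward, since the variables are now distinct and don't occur free across branches:
  exists z. forall v. exists x1. exists w1. exists u. exists w. (C(v,z) | ~P(z) | C(x1,x1) | C(u,w1) | J(w1,u) | ~C(w,w))
The prefix is exists z forall v exists x1 exists w1 exists u exists w: 1 universal, 5 existential.

5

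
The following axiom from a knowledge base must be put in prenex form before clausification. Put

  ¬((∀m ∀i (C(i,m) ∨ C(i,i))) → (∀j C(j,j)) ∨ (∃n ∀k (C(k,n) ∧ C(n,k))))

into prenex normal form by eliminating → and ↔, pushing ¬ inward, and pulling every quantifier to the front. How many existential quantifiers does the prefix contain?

Eliminate → and ↔ using ¬ and ∨.
  ¬(¬(∀m ∀i (C(i,m) ∨ C(i,i))) ∨ (∀j C(j,j)) ∨ (∃n ∀k (C(k,n) ∧ C(n,k))))
Move each ¬ inward, flipping quantifiers it crosses:
  (∀m ∀i (C(i,m) ∨ C(i,i))) ∧ (∃j ¬C(j,j)) ∧ (∀n ∃k (¬C(k,n) ∨ ¬C(n,k)))
Extract every quantifier outward, since the variables are now distinct and don't occur free across branches:
  ∀m ∀i ∃j ∀n ∃k ((C(i,m) ∨ C(i,i)) ∧ ¬C(j,j) ∧ (¬C(k,n) ∨ ¬C(n,k)))
The prefix is ∀m ∀i ∃j ∀n ∃k: 3 universal, 2 existential.

2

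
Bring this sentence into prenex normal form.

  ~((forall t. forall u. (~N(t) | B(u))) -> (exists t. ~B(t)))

Rewrite implications/biconditionals: A → B as ¬A ∨ B.
  ~(~(forall t. forall u. (~N(t) | B(u))) | (exists t. ~B(t)))
Move each ¬ inward, flipping quantifiers it crosses:
  (forall t. forall u. (~N(t) | B(u))) & (forall t. B(t))
Standardize variables apart so no two quantifiers bind the same name: t↦v1.
  (forall t. forall u. (~N(t) | B(u))) & (forall v1. B(v1))
Extract every quantifier outward, since the variables are now distinct and don't occur free across branches:
  forall t. forall u. forall v1. ((~N(t) | B(u)) & B(v1))

forall t. forall u. forall v1. ((~N(t) | B(u)) & B(v1))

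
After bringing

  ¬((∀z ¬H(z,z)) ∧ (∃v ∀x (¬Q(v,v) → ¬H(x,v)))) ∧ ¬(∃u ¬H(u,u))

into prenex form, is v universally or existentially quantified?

universal

First replace A → B with ¬A ∨ B.
  ¬((∀z ¬H(z,z)) ∧ (∃v ∀x (¬¬Q(v,v) ∨ ¬H(x,v)))) ∧ ¬(∃u ¬H(u,u))
Drive negations inward (¬∀x A ≡ ∃x ¬A, ¬∃x A ≡ ∀x ¬A, De Morgan for ∧/∨):
  ((∃z H(z,z)) ∨ (∀v ∃x (¬Q(v,v) ∧ H(x,v)))) ∧ (∀u H(u,u))
Pull the quantifiers to the front (each side's bound variable is not free in the other side):
  ∃z ∀v ∃x ∀u ((H(z,z) ∨ ¬Q(v,v) ∧ H(x,v)) ∧ H(u,u))
The quantifier ∃v sits under an odd number of negations (counting the antecedent side of each →), so it flips to ∀v.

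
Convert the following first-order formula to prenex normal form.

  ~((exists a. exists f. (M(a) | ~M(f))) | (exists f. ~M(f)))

forall a. forall f. forall c. (~M(a) & M(f) & M(c))

Drive negations inward (¬∀x A ≡ ∃x ¬A, ¬∃x A ≡ ∀x ¬A, De Morgan for ∧/∨):
  (forall a. forall f. (~M(a) & M(f))) & (forall f. M(f))
Rename bound variables to avoid capture: f↦c.
  (forall a. forall f. (~M(a) & M(f))) & (forall c. M(c))
Extract every quantifier outward, since the variables are now distinct and don't occur free across branches:
  forall a. forall f. forall c. (~M(a) & M(f) & M(c))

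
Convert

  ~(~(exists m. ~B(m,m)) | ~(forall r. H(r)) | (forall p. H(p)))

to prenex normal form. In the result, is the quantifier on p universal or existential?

existential

Drive negations inward (¬∀x A ≡ ∃x ¬A, ¬∃x A ≡ ∀x ¬A, De Morgan for ∧/∨):
  (exists m. ~B(m,m)) & (forall r. H(r)) & (exists p. ~H(p))
All bound variables are already distinct, so no renaming is needed.
Pull the quantifiers to the front (each side's bound variable is not free in the other side):
  exists m. forall r. exists p. (~B(m,m) & H(r) & ~H(p))
The quantifier forall p sits under an odd number of negations, so it flips to exists p.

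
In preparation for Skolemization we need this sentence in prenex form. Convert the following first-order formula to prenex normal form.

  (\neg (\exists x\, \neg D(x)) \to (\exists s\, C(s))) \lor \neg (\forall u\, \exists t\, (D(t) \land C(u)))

Eliminate → and ↔ using ¬ and ∨.
  \neg \neg (\exists x\, \neg D(x)) \lor (\exists s\, C(s)) \lor \neg (\forall u\, \exists t\, (D(t) \land C(u)))
Move each ¬ inward, flipping quantifiers it crosses:
  (\exists x\, \neg D(x)) \lor (\exists s\, C(s)) \lor (\exists u\, \forall t\, (\neg D(t) \lor \neg C(u)))
Finally move all quantifiers to the prefix:
  \exists x\, \exists s\, \exists u\, \forall t\, (\neg D(x) \lor C(s) \lor \neg D(t) \lor \neg C(u))

\exists x\, \exists s\, \exists u\, \forall t\, (\neg D(x) \lor C(s) \lor \neg D(t) \lor \neg C(u))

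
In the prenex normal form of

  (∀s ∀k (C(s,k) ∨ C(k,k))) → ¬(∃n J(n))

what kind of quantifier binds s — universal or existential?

existential

First replace A → B with ¬A ∨ B.
  ¬(∀s ∀k (C(s,k) ∨ C(k,k))) ∨ ¬(∃n J(n))
Push ¬ through the quantifiers and connectives to reach negation normal form:
  (∃s ∃k (¬C(s,k) ∧ ¬C(k,k))) ∨ (∀n ¬J(n))
All bound variables are already distinct, so no renaming is needed.
Finally move all quantifiers to the prefix:
  ∃s ∃k ∀n (¬C(s,k) ∧ ¬C(k,k) ∨ ¬J(n))
The quantifier ∀s sits under an odd number of negations (counting the antecedent side of each →), so it flips to ∃s.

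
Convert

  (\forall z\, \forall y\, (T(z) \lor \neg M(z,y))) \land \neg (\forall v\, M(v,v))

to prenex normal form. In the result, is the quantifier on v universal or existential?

existential

Push ¬ through the quantifiers and connectives to reach negation normal form:
  (\forall z\, \forall y\, (T(z) \lor \neg M(z,y))) \land (\exists v\, \neg M(v,v))
All bound variables are already distinct, so no renaming is needed.
Pull the quantifiers to the front (each side's bound variable is not free in the other side):
  \forall z\, \forall y\, \exists v\, ((T(z) \lor \neg M(z,y)) \land \neg M(v,v))
The quantifier \forall v sits under an odd number of negations, so it flips to \exists v.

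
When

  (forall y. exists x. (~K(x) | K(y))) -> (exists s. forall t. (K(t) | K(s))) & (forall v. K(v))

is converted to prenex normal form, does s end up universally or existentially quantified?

existential

Rewrite implications/biconditionals: A → B as ¬A ∨ B.
  ~(forall y. exists x. (~K(x) | K(y))) | (exists s. forall t. (K(t) | K(s))) & (forall v. K(v))
Move each ¬ inward, flipping quantifiers it crosses:
  (exists y. forall x. (K(x) & ~K(y))) | (exists s. forall t. (K(t) | K(s))) & (forall v. K(v))
All bound variables are already distinct, so no renaming is needed.
Extract every quantifier outward, since the variables are now distinct and don't occur free across branches:
  exists y. forall x. exists s. forall t. forall v. (K(x) & ~K(y) | (K(t) | K(s)) & K(v))
The quantifier exists s sits under an even number of negations (counting the antecedent side of each →), so it remains existential.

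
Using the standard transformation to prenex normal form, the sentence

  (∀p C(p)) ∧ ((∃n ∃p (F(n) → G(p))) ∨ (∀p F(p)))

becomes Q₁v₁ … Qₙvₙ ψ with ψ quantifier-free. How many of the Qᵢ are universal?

2

First replace A → B with ¬A ∨ B.
  (∀p C(p)) ∧ ((∃n ∃p (¬F(n) ∨ G(p))) ∨ (∀p F(p)))
Rename bound variables to avoid capture: p↦s, p↦z1.
  (∀p C(p)) ∧ ((∃n ∃s (¬F(n) ∨ G(s))) ∨ (∀z1 F(z1)))
Finally move all quantifiers to the prefix:
  ∀p ∃n ∃s ∀z1 (C(p) ∧ (¬F(n) ∨ G(s) ∨ F(z1)))
The prefix is ∀p ∃n ∃s ∀z1: 2 universal, 2 existential.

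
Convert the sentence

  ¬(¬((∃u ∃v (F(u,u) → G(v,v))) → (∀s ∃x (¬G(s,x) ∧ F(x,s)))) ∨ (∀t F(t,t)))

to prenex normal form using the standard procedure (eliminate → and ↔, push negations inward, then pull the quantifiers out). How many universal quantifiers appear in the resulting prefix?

Rewrite implications/biconditionals: A → B as ¬A ∨ B.
  ¬(¬(¬(∃u ∃v (¬F(u,u) ∨ G(v,v))) ∨ (∀s ∃x (¬G(s,x) ∧ F(x,s)))) ∨ (∀t F(t,t)))
Push ¬ through the quantifiers and connectives to reach negation normal form:
  ((∀u ∀v (F(u,u) ∧ ¬G(v,v))) ∨ (∀s ∃x (¬G(s,x) ∧ F(x,s)))) ∧ (∃t ¬F(t,t))
All bound variables are already distinct, so no renaming is needed.
Extract every quantifier outward, since the variables are now distinct and don't occur free across branches:
  ∀u ∀v ∀s ∃x ∃t ((F(u,u) ∧ ¬G(v,v) ∨ ¬G(s,x) ∧ F(x,s)) ∧ ¬F(t,t))
The prefix is ∀u ∀v ∀s ∃x ∃t: 3 universal, 2 existential.

3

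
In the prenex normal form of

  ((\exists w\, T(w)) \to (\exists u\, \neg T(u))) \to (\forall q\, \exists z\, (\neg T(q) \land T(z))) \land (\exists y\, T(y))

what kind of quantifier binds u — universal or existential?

First replace A → B with ¬A ∨ B.
  \neg (\neg (\exists w\, T(w)) \lor (\exists u\, \neg T(u))) \lor (\forall q\, \exists z\, (\neg T(q) \land T(z))) \land (\exists y\, T(y))
Move each ¬ inward, flipping quantifiers it crosses:
  (\exists w\, T(w)) \land (\forall u\, T(u)) \lor (\forall q\, \exists z\, (\neg T(q) \land T(z))) \land (\exists y\, T(y))
All bound variables are already distinct, so no renaming is needed.
Extract every quantifier outward, since the variables are now distinct and don't occur free across branches:
  \exists w\, \forall u\, \forall q\, \exists z\, \exists y\, (T(w) \land T(u) \lor \neg T(q) \land T(z) \land T(y))
The quantifier \exists u sits under an odd number of negations (counting the antecedent side of each →), so it flips to \forall u.

universal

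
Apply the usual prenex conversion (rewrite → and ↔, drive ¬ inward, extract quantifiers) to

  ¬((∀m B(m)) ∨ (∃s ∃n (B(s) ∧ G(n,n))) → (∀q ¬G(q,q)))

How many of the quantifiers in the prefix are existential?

First replace A → B with ¬A ∨ B.
  ¬(¬((∀m B(m)) ∨ (∃s ∃n (B(s) ∧ G(n,n)))) ∨ (∀q ¬G(q,q)))
Drive negations inward (¬∀x A ≡ ∃x ¬A, ¬∃x A ≡ ∀x ¬A, De Morgan for ∧/∨):
  ((∀m B(m)) ∨ (∃s ∃n (B(s) ∧ G(n,n)))) ∧ (∃q G(q,q))
Finally move all quantifiers to the prefix:
  ∀m ∃s ∃n ∃q ((B(m) ∨ B(s) ∧ G(n,n)) ∧ G(q,q))
The prefix is ∀m ∃s ∃n ∃q: 1 universal, 3 existential.

3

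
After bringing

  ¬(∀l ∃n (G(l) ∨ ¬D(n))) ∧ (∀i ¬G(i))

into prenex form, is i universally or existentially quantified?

Move each ¬ inward, flipping quantifiers it crosses:
  (∃l ∀n (¬G(l) ∧ D(n))) ∧ (∀i ¬G(i))
Extract every quantifier outward, since the variables are now distinct and don't occur free across branches:
  ∃l ∀n ∀i (¬G(l) ∧ D(n) ∧ ¬G(i))
The quantifier ∀i sits under an even number of negations, so it remains universal.

universal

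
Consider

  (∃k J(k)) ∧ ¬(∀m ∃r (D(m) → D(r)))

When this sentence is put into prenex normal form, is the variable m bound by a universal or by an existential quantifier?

existential

Eliminate → and ↔ using ¬ and ∨.
  (∃k J(k)) ∧ ¬(∀m ∃r (¬D(m) ∨ D(r)))
Push ¬ through the quantifiers and connectives to reach negation normal form:
  (∃k J(k)) ∧ (∃m ∀r (D(m) ∧ ¬D(r)))
Extract every quantifier outward, since the variables are now distinct and don't occur free across branches:
  ∃k ∃m ∀r (J(k) ∧ D(m) ∧ ¬D(r))
The quantifier ∀m sits under an odd number of negations (counting the antecedent side of each →), so it flips to ∃m.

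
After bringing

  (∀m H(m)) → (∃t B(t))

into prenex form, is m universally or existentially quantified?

Eliminate → and ↔ using ¬ and ∨.
  ¬(∀m H(m)) ∨ (∃t B(t))
Drive negations inward (¬∀x A ≡ ∃x ¬A, ¬∃x A ≡ ∀x ¬A, De Morgan for ∧/∨):
  (∃m ¬H(m)) ∨ (∃t B(t))
All bound variables are already distinct, so no renaming is needed.
Pull the quantifiers to the front (each side's bound variable is not free in the other side):
  ∃m ∃t (¬H(m) ∨ B(t))
The quantifier ∀m sits under an odd number of negations (counting the antecedent side of each →), so it flips to ∃m.

existential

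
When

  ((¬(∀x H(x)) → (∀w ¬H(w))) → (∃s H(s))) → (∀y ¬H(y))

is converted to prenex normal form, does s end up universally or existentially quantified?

universal

Rewrite implications/biconditionals: A → B as ¬A ∨ B.
  ¬(¬(¬¬(∀x H(x)) ∨ (∀w ¬H(w))) ∨ (∃s H(s))) ∨ (∀y ¬H(y))
Push ¬ through the quantifiers and connectives to reach negation normal form:
  ((∀x H(x)) ∨ (∀w ¬H(w))) ∧ (∀s ¬H(s)) ∨ (∀y ¬H(y))
All bound variables are already distinct, so no renaming is needed.
Pull the quantifiers to the front (each side's bound variable is not free in the other side):
  ∀x ∀w ∀s ∀y ((H(x) ∨ ¬H(w)) ∧ ¬H(s) ∨ ¬H(y))
The quantifier ∃s sits under an odd number of negations (counting the antecedent side of each →), so it flips to ∀s.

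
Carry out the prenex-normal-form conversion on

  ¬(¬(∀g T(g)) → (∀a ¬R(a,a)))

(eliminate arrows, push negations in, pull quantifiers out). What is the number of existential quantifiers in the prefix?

Eliminate → and ↔ using ¬ and ∨.
  ¬(¬¬(∀g T(g)) ∨ (∀a ¬R(a,a)))
Drive negations inward (¬∀x A ≡ ∃x ¬A, ¬∃x A ≡ ∀x ¬A, De Morgan for ∧/∨):
  (∃g ¬T(g)) ∧ (∃a R(a,a))
All bound variables are already distinct, so no renaming is needed.
Finally move all quantifiers to the prefix:
  ∃g ∃a (¬T(g) ∧ R(a,a))
The prefix is ∃g ∃a: 0 universal, 2 existential.

2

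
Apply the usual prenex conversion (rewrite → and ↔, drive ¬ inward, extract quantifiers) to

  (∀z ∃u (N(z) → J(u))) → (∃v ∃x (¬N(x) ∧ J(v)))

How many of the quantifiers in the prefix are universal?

Eliminate → and ↔ using ¬ and ∨.
  ¬(∀z ∃u (¬N(z) ∨ J(u))) ∨ (∃v ∃x (¬N(x) ∧ J(v)))
Push ¬ through the quantifiers and connectives to reach negation normal form:
  (∃z ∀u (N(z) ∧ ¬J(u))) ∨ (∃v ∃x (¬N(x) ∧ J(v)))
Finally move all quantifiers to the prefix:
  ∃z ∀u ∃v ∃x (N(z) ∧ ¬J(u) ∨ ¬N(x) ∧ J(v))
The prefix is ∃z ∀u ∃v ∃x: 1 universal, 3 existential.

1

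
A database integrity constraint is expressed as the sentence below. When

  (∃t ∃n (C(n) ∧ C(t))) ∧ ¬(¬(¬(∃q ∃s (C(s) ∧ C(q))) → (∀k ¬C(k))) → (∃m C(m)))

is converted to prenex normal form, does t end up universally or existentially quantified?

Rewrite implications/biconditionals: A → B as ¬A ∨ B.
  (∃t ∃n (C(n) ∧ C(t))) ∧ ¬(¬¬(¬¬(∃q ∃s (C(s) ∧ C(q))) ∨ (∀k ¬C(k))) ∨ (∃m C(m)))
Move each ¬ inward, flipping quantifiers it crosses:
  (∃t ∃n (C(n) ∧ C(t))) ∧ (∀q ∀s (¬C(s) ∨ ¬C(q))) ∧ (∃k C(k)) ∧ (∀m ¬C(m))
All bound variables are already distinct, so no renaming is needed.
Extract every quantifier outward, since the variables are now distinct and don't occur free across branches:
  ∃t ∃n ∀q ∀s ∃k ∀m (C(n) ∧ C(t) ∧ (¬C(s) ∨ ¬C(q)) ∧ C(k) ∧ ¬C(m))
The quantifier ∃t sits under an even number of negations (counting the antecedent side of each →), so it remains existential.

existential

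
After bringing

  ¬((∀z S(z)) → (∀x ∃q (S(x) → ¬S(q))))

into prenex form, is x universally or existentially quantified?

existential

Rewrite implications/biconditionals: A → B as ¬A ∨ B.
  ¬(¬(∀z S(z)) ∨ (∀x ∃q (¬S(x) ∨ ¬S(q))))
Drive negations inward (¬∀x A ≡ ∃x ¬A, ¬∃x A ≡ ∀x ¬A, De Morgan for ∧/∨):
  (∀z S(z)) ∧ (∃x ∀q (S(x) ∧ S(q)))
All bound variables are already distinct, so no renaming is needed.
Pull the quantifiers to the front (each side's bound variable is not free in the other side):
  ∀z ∃x ∀q (S(z) ∧ S(x) ∧ S(q))
The quantifier ∀x sits under an odd number of negations (counting the antecedent side of each →), so it flips to ∃x.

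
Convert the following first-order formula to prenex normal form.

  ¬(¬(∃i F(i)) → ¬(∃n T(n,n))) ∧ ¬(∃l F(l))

First replace A → B with ¬A ∨ B.
  ¬(¬¬(∃i F(i)) ∨ ¬(∃n T(n,n))) ∧ ¬(∃l F(l))
Push ¬ through the quantifiers and connectives to reach negation normal form:
  (∀i ¬F(i)) ∧ (∃n T(n,n)) ∧ (∀l ¬F(l))
All bound variables are already distinct, so no renaming is needed.
Finally move all quantifiers to the prefix:
  ∀i ∃n ∀l (¬F(i) ∧ T(n,n) ∧ ¬F(l))

∀i ∃n ∀l (¬F(i) ∧ T(n,n) ∧ ¬F(l))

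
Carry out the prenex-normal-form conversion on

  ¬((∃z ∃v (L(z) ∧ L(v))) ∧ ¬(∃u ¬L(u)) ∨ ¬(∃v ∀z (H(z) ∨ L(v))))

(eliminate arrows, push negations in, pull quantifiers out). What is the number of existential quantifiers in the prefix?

Drive negations inward (¬∀x A ≡ ∃x ¬A, ¬∃x A ≡ ∀x ¬A, De Morgan for ∧/∨):
  ((∀z ∀v (¬L(z) ∨ ¬L(v))) ∨ (∃u ¬L(u))) ∧ (∃v ∀z (H(z) ∨ L(v)))
Rename bound variables to avoid capture: v↦x1, z↦t.
  ((∀z ∀v (¬L(z) ∨ ¬L(v))) ∨ (∃u ¬L(u))) ∧ (∃x1 ∀t (H(t) ∨ L(x1)))
Pull the quantifiers to the front (each side's bound variable is not free in the other side):
  ∀z ∀v ∃u ∃x1 ∀t ((¬L(z) ∨ ¬L(v) ∨ ¬L(u)) ∧ (H(t) ∨ L(x1)))
The prefix is ∀z ∀v ∃u ∃x1 ∀t: 3 universal, 2 existential.

2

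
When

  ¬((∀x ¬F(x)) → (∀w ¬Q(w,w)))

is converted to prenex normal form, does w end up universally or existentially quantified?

existential

Eliminate → and ↔ using ¬ and ∨.
  ¬(¬(∀x ¬F(x)) ∨ (∀w ¬Q(w,w)))
Drive negations inward (¬∀x A ≡ ∃x ¬A, ¬∃x A ≡ ∀x ¬A, De Morgan for ∧/∨):
  (∀x ¬F(x)) ∧ (∃w Q(w,w))
Finally move all quantifiers to the prefix:
  ∀x ∃w (¬F(x) ∧ Q(w,w))
The quantifier ∀w sits under an odd number of negations (counting the antecedent side of each →), so it flips to ∃w.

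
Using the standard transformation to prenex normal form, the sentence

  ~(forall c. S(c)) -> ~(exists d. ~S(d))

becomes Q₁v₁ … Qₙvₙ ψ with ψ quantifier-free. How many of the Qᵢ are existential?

Rewrite implications/biconditionals: A → B as ¬A ∨ B.
  ~~(forall c. S(c)) | ~(exists d. ~S(d))
Drive negations inward (¬∀x A ≡ ∃x ¬A, ¬∃x A ≡ ∀x ¬A, De Morgan for ∧/∨):
  (forall c. S(c)) | (forall d. S(d))
All bound variables are already distinct, so no renaming is needed.
Extract every quantifier outward, since the variables are now distinct and don't occur free across branches:
  forall c. forall d. (S(c) | S(d))
The prefix is forall c forall d: 2 universal, 0 existential.

0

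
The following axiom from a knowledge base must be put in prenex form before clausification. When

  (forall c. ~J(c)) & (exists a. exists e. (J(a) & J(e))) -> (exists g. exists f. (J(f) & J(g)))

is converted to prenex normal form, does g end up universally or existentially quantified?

existential

First replace A → B with ¬A ∨ B.
  ~((forall c. ~J(c)) & (exists a. exists e. (J(a) & J(e)))) | (exists g. exists f. (J(f) & J(g)))
Move each ¬ inward, flipping quantifiers it crosses:
  (exists c. J(c)) | (forall a. forall e. (~J(a) | ~J(e))) | (exists g. exists f. (J(f) & J(g)))
All bound variables are already distinct, so no renaming is needed.
Extract every quantifier outward, since the variables are now distinct and don't occur free across branches:
  exists c. forall a. forall e. exists g. exists f. (J(c) | ~J(a) | ~J(e) | J(f) & J(g))
The quantifier exists g sits under an even number of negations (counting the antecedent side of each →), so it remains existential.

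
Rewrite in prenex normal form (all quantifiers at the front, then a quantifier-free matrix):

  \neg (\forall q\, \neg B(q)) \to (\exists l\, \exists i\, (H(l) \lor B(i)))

\forall q\, \exists l\, \exists i\, (\neg B(q) \lor H(l) \lor B(i))

Eliminate → and ↔ using ¬ and ∨.
  \neg \neg (\forall q\, \neg B(q)) \lor (\exists l\, \exists i\, (H(l) \lor B(i)))
Drive negations inward (¬∀x A ≡ ∃x ¬A, ¬∃x A ≡ ∀x ¬A, De Morgan for ∧/∨):
  (\forall q\, \neg B(q)) \lor (\exists l\, \exists i\, (H(l) \lor B(i)))
All bound variables are already distinct, so no renaming is needed.
Pull the quantifiers to the front (each side's bound variable is not free in the other side):
  \forall q\, \exists l\, \exists i\, (\neg B(q) \lor H(l) \lor B(i))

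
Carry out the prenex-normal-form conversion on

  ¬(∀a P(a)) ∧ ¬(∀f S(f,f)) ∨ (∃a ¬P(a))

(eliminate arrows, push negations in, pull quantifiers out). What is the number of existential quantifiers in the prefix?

3

Move each ¬ inward, flipping quantifiers it crosses:
  (∃a ¬P(a)) ∧ (∃f ¬S(f,f)) ∨ (∃a ¬P(a))
Standardize variables apart so no two quantifiers bind the same name: a↦v.
  (∃a ¬P(a)) ∧ (∃f ¬S(f,f)) ∨ (∃v ¬P(v))
Finally move all quantifiers to the prefix:
  ∃a ∃f ∃v (¬P(a) ∧ ¬S(f,f) ∨ ¬P(v))
The prefix is ∃a ∃f ∃v: 0 universal, 3 existential.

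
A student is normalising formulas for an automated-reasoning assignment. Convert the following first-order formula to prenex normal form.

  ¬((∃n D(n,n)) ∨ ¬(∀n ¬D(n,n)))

Move each ¬ inward, flipping quantifiers it crosses:
  (∀n ¬D(n,n)) ∧ (∀n ¬D(n,n))
Standardize variables apart so no two quantifiers bind the same name: n↦z.
  (∀n ¬D(n,n)) ∧ (∀z ¬D(z,z))
Pull the quantifiers to the front (each side's bound variable is not free in the other side):
  ∀n ∀z (¬D(n,n) ∧ ¬D(z,z))

∀n ∀z (¬D(n,n) ∧ ¬D(z,z))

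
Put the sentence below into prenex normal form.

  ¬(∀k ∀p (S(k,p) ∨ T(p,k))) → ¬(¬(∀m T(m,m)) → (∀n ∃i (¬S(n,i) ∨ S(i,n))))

Rewrite implications/biconditionals: A → B as ¬A ∨ B.
  ¬¬(∀k ∀p (S(k,p) ∨ T(p,k))) ∨ ¬(¬¬(∀m T(m,m)) ∨ (∀n ∃i (¬S(n,i) ∨ S(i,n))))
Drive negations inward (¬∀x A ≡ ∃x ¬A, ¬∃x A ≡ ∀x ¬A, De Morgan for ∧/∨):
  (∀k ∀p (S(k,p) ∨ T(p,k))) ∨ (∃m ¬T(m,m)) ∧ (∃n ∀i (S(n,i) ∧ ¬S(i,n)))
All bound variables are already distinct, so no renaming is needed.
Finally move all quantifiers to the prefix:
  ∀k ∀p ∃m ∃n ∀i (S(k,p) ∨ T(p,k) ∨ ¬T(m,m) ∧ S(n,i) ∧ ¬S(i,n))

∀k ∀p ∃m ∃n ∀i (S(k,p) ∨ T(p,k) ∨ ¬T(m,m) ∧ S(n,i) ∧ ¬S(i,n))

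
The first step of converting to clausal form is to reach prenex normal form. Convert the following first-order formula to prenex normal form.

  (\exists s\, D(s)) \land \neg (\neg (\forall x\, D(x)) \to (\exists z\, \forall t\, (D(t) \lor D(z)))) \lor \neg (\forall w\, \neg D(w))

Rewrite implications/biconditionals: A → B as ¬A ∨ B.
  (\exists s\, D(s)) \land \neg (\neg \neg (\forall x\, D(x)) \lor (\exists z\, \forall t\, (D(t) \lor D(z)))) \lor \neg (\forall w\, \neg D(w))
Move each ¬ inward, flipping quantifiers it crosses:
  (\exists s\, D(s)) \land (\exists x\, \neg D(x)) \land (\forall z\, \exists t\, (\neg D(t) \land \neg D(z))) \lor (\exists w\, D(w))
Pull the quantifiers to the front (each side's bound variable is not free in the other side):
  \exists s\, \exists x\, \forall z\, \exists t\, \exists w\, (D(s) \land \neg D(x) \land \neg D(t) \land \neg D(z) \lor D(w))

\exists s\, \exists x\, \forall z\, \exists t\, \exists w\, (D(s) \land \neg D(x) \land \neg D(t) \land \neg D(z) \lor D(w))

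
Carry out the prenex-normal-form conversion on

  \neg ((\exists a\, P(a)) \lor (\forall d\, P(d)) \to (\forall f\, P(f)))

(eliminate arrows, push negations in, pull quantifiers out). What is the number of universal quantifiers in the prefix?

1

Rewrite implications/biconditionals: A → B as ¬A ∨ B.
  \neg (\neg ((\exists a\, P(a)) \lor (\forall d\, P(d))) \lor (\forall f\, P(f)))
Push ¬ through the quantifiers and connectives to reach negation normal form:
  ((\exists a\, P(a)) \lor (\forall d\, P(d))) \land (\exists f\, \neg P(f))
All bound variables are already distinct, so no renaming is needed.
Pull the quantifiers to the front (each side's bound variable is not free in the other side):
  \exists a\, \forall d\, \exists f\, ((P(a) \lor P(d)) \land \neg P(f))
The prefix is \exists a \forall d \exists f: 1 universal, 2 existential.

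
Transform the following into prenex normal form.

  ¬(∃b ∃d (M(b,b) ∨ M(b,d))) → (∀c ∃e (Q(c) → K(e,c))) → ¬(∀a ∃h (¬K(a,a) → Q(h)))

Rewrite implications/biconditionals: A → B as ¬A ∨ B.
  ¬¬(∃b ∃d (M(b,b) ∨ M(b,d))) ∨ ¬(∀c ∃e (¬Q(c) ∨ K(e,c))) ∨ ¬(∀a ∃h (¬¬K(a,a) ∨ Q(h)))
Drive negations inward (¬∀x A ≡ ∃x ¬A, ¬∃x A ≡ ∀x ¬A, De Morgan for ∧/∨):
  (∃b ∃d (M(b,b) ∨ M(b,d))) ∨ (∃c ∀e (Q(c) ∧ ¬K(e,c))) ∨ (∃a ∀h (¬K(a,a) ∧ ¬Q(h)))
All bound variables are already distinct, so no renaming is needed.
Extract every quantifier outward, since the variables are now distinct and don't occur free across branches:
  ∃b ∃d ∃c ∀e ∃a ∀h (M(b,b) ∨ M(b,d) ∨ Q(c) ∧ ¬K(e,c) ∨ ¬K(a,a) ∧ ¬Q(h))

∃b ∃d ∃c ∀e ∃a ∀h (M(b,b) ∨ M(b,d) ∨ Q(c) ∧ ¬K(e,c) ∨ ¬K(a,a) ∧ ¬Q(h))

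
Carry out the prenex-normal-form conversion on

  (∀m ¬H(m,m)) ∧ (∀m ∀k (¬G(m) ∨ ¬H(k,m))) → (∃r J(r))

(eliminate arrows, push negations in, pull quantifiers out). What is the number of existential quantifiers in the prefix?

4

First replace A → B with ¬A ∨ B.
  ¬((∀m ¬H(m,m)) ∧ (∀m ∀k (¬G(m) ∨ ¬H(k,m)))) ∨ (∃r J(r))
Move each ¬ inward, flipping quantifiers it crosses:
  (∃m H(m,m)) ∨ (∃m ∃k (G(m) ∧ H(k,m))) ∨ (∃r J(r))
Give each quantifier a distinct variable: m↦x.
  (∃m H(m,m)) ∨ (∃x ∃k (G(x) ∧ H(k,x))) ∨ (∃r J(r))
Pull the quantifiers to the front (each side's bound variable is not free in the other side):
  ∃m ∃x ∃k ∃r (H(m,m) ∨ G(x) ∧ H(k,x) ∨ J(r))
The prefix is ∃m ∃x ∃k ∃r: 0 universal, 4 existential.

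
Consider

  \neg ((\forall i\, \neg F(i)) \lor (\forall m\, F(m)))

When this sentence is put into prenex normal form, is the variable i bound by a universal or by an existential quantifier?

Drive negations inward (¬∀x A ≡ ∃x ¬A, ¬∃x A ≡ ∀x ¬A, De Morgan for ∧/∨):
  (\exists i\, F(i)) \land (\exists m\, \neg F(m))
Finally move all quantifiers to the prefix:
  \exists i\, \exists m\, (F(i) \land \neg F(m))
The quantifier \forall i sits under an odd number of negations, so it flips to \exists i.

existential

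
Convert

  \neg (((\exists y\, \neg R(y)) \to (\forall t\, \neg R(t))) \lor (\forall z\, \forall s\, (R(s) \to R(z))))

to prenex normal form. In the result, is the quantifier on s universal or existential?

existential

Rewrite implications/biconditionals: A → B as ¬A ∨ B.
  \neg (\neg (\exists y\, \neg R(y)) \lor (\forall t\, \neg R(t)) \lor (\forall z\, \forall s\, (\neg R(s) \lor R(z))))
Drive negations inward (¬∀x A ≡ ∃x ¬A, ¬∃x A ≡ ∀x ¬A, De Morgan for ∧/∨):
  (\exists y\, \neg R(y)) \land (\exists t\, R(t)) \land (\exists z\, \exists s\, (R(s) \land \neg R(z)))
Finally move all quantifiers to the prefix:
  \exists y\, \exists t\, \exists z\, \exists s\, (\neg R(y) \land R(t) \land R(s) \land \neg R(z))
The quantifier \forall s sits under an odd number of negations (counting the antecedent side of each →), so it flips to \exists s.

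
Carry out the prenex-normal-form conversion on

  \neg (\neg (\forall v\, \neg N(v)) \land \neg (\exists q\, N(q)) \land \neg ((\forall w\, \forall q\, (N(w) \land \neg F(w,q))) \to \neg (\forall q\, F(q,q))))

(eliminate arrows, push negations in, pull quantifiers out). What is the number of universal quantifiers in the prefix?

1

First replace A → B with ¬A ∨ B.
  \neg (\neg (\forall v\, \neg N(v)) \land \neg (\exists q\, N(q)) \land \neg (\neg (\forall w\, \forall q\, (N(w) \land \neg F(w,q))) \lor \neg (\forall q\, F(q,q))))
Drive negations inward (¬∀x A ≡ ∃x ¬A, ¬∃x A ≡ ∀x ¬A, De Morgan for ∧/∨):
  (\forall v\, \neg N(v)) \lor (\exists q\, N(q)) \lor (\exists w\, \exists q\, (\neg N(w) \lor F(w,q))) \lor (\exists q\, \neg F(q,q))
Standardize variables apart so no two quantifiers bind the same name: q↦y, q↦p.
  (\forall v\, \neg N(v)) \lor (\exists q\, N(q)) \lor (\exists w\, \exists y\, (\neg N(w) \lor F(w,y))) \lor (\exists p\, \neg F(p,p))
Extract every quantifier outward, since the variables are now distinct and don't occur free across branches:
  \forall v\, \exists q\, \exists w\, \exists y\, \exists p\, (\neg N(v) \lor N(q) \lor \neg N(w) \lor F(w,y) \lor \neg F(p,p))
The prefix is \forall v \exists q \exists w \exists y \exists p: 1 universal, 4 existential.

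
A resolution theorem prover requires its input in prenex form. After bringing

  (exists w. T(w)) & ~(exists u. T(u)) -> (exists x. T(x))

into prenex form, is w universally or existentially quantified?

universal

Rewrite implications/biconditionals: A → B as ¬A ∨ B.
  ~((exists w. T(w)) & ~(exists u. T(u))) | (exists x. T(x))
Drive negations inward (¬∀x A ≡ ∃x ¬A, ¬∃x A ≡ ∀x ¬A, De Morgan for ∧/∨):
  (forall w. ~T(w)) | (exists u. T(u)) | (exists x. T(x))
Pull the quantifiers to the front (each side's bound variable is not free in the other side):
  forall w. exists u. exists x. (~T(w) | T(u) | T(x))
The quantifier exists w sits under an odd number of negations (counting the antecedent side of each →), so it flips to forall w.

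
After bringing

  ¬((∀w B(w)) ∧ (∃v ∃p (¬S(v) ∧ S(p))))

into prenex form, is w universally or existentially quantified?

Drive negations inward (¬∀x A ≡ ∃x ¬A, ¬∃x A ≡ ∀x ¬A, De Morgan for ∧/∨):
  (∃w ¬B(w)) ∨ (∀v ∀p (S(v) ∨ ¬S(p)))
All bound variables are already distinct, so no renaming is needed.
Finally move all quantifiers to the prefix:
  ∃w ∀v ∀p (¬B(w) ∨ S(v) ∨ ¬S(p))
The quantifier ∀w sits under an odd number of negations, so it flips to ∃w.

existential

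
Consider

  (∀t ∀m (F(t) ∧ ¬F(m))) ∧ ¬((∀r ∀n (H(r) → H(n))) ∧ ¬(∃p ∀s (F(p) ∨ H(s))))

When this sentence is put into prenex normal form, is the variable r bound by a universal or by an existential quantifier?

existential

Rewrite implications/biconditionals: A → B as ¬A ∨ B.
  (∀t ∀m (F(t) ∧ ¬F(m))) ∧ ¬((∀r ∀n (¬H(r) ∨ H(n))) ∧ ¬(∃p ∀s (F(p) ∨ H(s))))
Move each ¬ inward, flipping quantifiers it crosses:
  (∀t ∀m (F(t) ∧ ¬F(m))) ∧ ((∃r ∃n (H(r) ∧ ¬H(n))) ∨ (∃p ∀s (F(p) ∨ H(s))))
All bound variables are already distinct, so no renaming is needed.
Pull the quantifiers to the front (each side's bound variable is not free in the other side):
  ∀t ∀m ∃r ∃n ∃p ∀s (F(t) ∧ ¬F(m) ∧ (H(r) ∧ ¬H(n) ∨ F(p) ∨ H(s)))
The quantifier ∀r sits under an odd number of negations (counting the antecedent side of each →), so it flips to ∃r.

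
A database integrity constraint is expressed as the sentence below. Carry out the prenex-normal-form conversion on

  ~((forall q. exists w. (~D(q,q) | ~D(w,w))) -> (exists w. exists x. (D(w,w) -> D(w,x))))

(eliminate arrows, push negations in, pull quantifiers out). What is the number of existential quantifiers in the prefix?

First replace A → B with ¬A ∨ B.
  ~(~(forall q. exists w. (~D(q,q) | ~D(w,w))) | (exists w. exists x. (~D(w,w) | D(w,x))))
Push ¬ through the quantifiers and connectives to reach negation normal form:
  (forall q. exists w. (~D(q,q) | ~D(w,w))) & (forall w. forall x. (D(w,w) & ~D(w,x)))
Rename bound variables to avoid capture: w↦x1.
  (forall q. exists w. (~D(q,q) | ~D(w,w))) & (forall x1. forall x. (D(x1,x1) & ~D(x1,x)))
Pull the quantifiers to the front (each side's bound variable is not free in the other side):
  forall q. exists w. forall x1. forall x. ((~D(q,q) | ~D(w,w)) & D(x1,x1) & ~D(x1,x))
The prefix is forall q exists w forall x1 forall x: 3 universal, 1 existential.

1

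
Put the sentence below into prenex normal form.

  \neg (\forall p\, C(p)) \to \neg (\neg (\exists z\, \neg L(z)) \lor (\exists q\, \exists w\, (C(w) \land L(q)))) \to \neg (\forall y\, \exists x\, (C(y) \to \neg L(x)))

Rewrite implications/biconditionals: A → B as ¬A ∨ B.
  \neg \neg (\forall p\, C(p)) \lor \neg \neg (\neg (\exists z\, \neg L(z)) \lor (\exists q\, \exists w\, (C(w) \land L(q)))) \lor \neg (\forall y\, \exists x\, (\neg C(y) \lor \neg L(x)))
Move each ¬ inward, flipping quantifiers it crosses:
  (\forall p\, C(p)) \lor (\forall z\, L(z)) \lor (\exists q\, \exists w\, (C(w) \land L(q))) \lor (\exists y\, \forall x\, (C(y) \land L(x)))
All bound variables are already distinct, so no renaming is needed.
Extract every quantifier outward, since the variables are now distinct and don't occur free across branches:
  \forall p\, \forall z\, \exists q\, \exists w\, \exists y\, \forall x\, (C(p) \lor L(z) \lor C(w) \land L(q) \lor C(y) \land L(x))

\forall p\, \forall z\, \exists q\, \exists w\, \exists y\, \forall x\, (C(p) \lor L(z) \lor C(w) \land L(q) \lor C(y) \land L(x))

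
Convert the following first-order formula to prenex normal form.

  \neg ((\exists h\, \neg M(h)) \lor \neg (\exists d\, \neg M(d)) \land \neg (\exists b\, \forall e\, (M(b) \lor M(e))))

\forall h\, \exists d\, \exists b\, \forall e\, (M(h) \land (\neg M(d) \lor M(b) \lor M(e)))

Move each ¬ inward, flipping quantifiers it crosses:
  (\forall h\, M(h)) \land ((\exists d\, \neg M(d)) \lor (\exists b\, \forall e\, (M(b) \lor M(e))))
Extract every quantifier outward, since the variables are now distinct and don't occur free across branches:
  \forall h\, \exists d\, \exists b\, \forall e\, (M(h) \land (\neg M(d) \lor M(b) \lor M(e)))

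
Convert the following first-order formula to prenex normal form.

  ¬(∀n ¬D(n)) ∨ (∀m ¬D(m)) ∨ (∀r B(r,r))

∃n ∀m ∀r (D(n) ∨ ¬D(m) ∨ B(r,r))

Move each ¬ inward, flipping quantifiers it crosses:
  (∃n D(n)) ∨ (∀m ¬D(m)) ∨ (∀r B(r,r))
Extract every quantifier outward, since the variables are now distinct and don't occur free across branches:
  ∃n ∀m ∀r (D(n) ∨ ¬D(m) ∨ B(r,r))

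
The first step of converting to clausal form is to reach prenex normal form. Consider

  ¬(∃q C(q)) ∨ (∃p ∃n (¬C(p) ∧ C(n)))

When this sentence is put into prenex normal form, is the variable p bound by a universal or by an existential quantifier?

existential

Move each ¬ inward, flipping quantifiers it crosses:
  (∀q ¬C(q)) ∨ (∃p ∃n (¬C(p) ∧ C(n)))
All bound variables are already distinct, so no renaming is needed.
Pull the quantifiers to the front (each side's bound variable is not free in the other side):
  ∀q ∃p ∃n (¬C(q) ∨ ¬C(p) ∧ C(n))
The quantifier ∃p sits under an even number of negations, so it remains existential.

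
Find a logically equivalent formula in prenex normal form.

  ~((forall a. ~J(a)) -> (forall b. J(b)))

Eliminate → and ↔ using ¬ and ∨.
  ~(~(forall a. ~J(a)) | (forall b. J(b)))
Move each ¬ inward, flipping quantifiers it crosses:
  (forall a. ~J(a)) & (exists b. ~J(b))
Extract every quantifier outward, since the variables are now distinct and don't occur free across branches:
  forall a. exists b. (~J(a) & ~J(b))

forall a. exists b. (~J(a) & ~J(b))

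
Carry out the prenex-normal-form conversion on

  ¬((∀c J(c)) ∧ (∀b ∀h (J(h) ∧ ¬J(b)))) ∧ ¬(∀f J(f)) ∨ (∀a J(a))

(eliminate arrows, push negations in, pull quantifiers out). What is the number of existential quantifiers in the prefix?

Move each ¬ inward, flipping quantifiers it crosses:
  ((∃c ¬J(c)) ∨ (∃b ∃h (¬J(h) ∨ J(b)))) ∧ (∃f ¬J(f)) ∨ (∀a J(a))
All bound variables are already distinct, so no renaming is needed.
Pull the quantifiers to the front (each side's bound variable is not free in the other side):
  ∃c ∃b ∃h ∃f ∀a ((¬J(c) ∨ ¬J(h) ∨ J(b)) ∧ ¬J(f) ∨ J(a))
The prefix is ∃c ∃b ∃h ∃f ∀a: 1 universal, 4 existential.

4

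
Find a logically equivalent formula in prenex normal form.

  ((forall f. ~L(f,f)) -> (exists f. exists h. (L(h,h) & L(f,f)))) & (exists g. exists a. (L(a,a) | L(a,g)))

exists f. exists z1. exists h. exists g. exists a. ((L(f,f) | L(h,h) & L(z1,z1)) & (L(a,a) | L(a,g)))

First replace A → B with ¬A ∨ B.
  (~(forall f. ~L(f,f)) | (exists f. exists h. (L(h,h) & L(f,f)))) & (exists g. exists a. (L(a,a) | L(a,g)))
Move each ¬ inward, flipping quantifiers it crosses:
  ((exists f. L(f,f)) | (exists f. exists h. (L(h,h) & L(f,f)))) & (exists g. exists a. (L(a,a) | L(a,g)))
Rename bound variables to avoid capture: f↦z1.
  ((exists f. L(f,f)) | (exists z1. exists h. (L(h,h) & L(z1,z1)))) & (exists g. exists a. (L(a,a) | L(a,g)))
Extract every quantifier outward, since the variables are now distinct and don't occur free across branches:
  exists f. exists z1. exists h. exists g. exists a. ((L(f,f) | L(h,h) & L(z1,z1)) & (L(a,a) | L(a,g)))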